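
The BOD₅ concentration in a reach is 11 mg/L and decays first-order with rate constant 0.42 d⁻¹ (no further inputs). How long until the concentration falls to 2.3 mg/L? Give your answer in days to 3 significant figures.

3.73 d

t = ln(C₀/C)/k = ln(11/2.3)/0.42 = 1.565/0.42 = 3.726 d.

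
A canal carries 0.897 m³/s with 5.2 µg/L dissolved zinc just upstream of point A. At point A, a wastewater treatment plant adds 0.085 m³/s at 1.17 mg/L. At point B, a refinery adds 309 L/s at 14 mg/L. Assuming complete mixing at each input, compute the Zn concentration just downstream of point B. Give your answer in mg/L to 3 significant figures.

3.43 mg/L

5.2 µg/L = 0.0052 mg/L.
After input A: C = (0.897·0.0052 + 0.085·1.17) / 0.982 = 0.106 mg/L.
309 L/s = 0.309 m³/s.
After input B: C = (0.982·0.106 + 0.309·14) / 1.291 = 3.432 mg/L.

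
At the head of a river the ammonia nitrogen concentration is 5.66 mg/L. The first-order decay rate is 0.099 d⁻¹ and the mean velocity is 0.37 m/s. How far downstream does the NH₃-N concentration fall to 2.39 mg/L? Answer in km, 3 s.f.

From C = C₀·e^(−kt), t = ln(C₀/C)/k = ln(5.66/2.39)/0.099 = 0.8621/0.099 = 8.708 d.
Distance = v·t = 0.37 m/s × 7.524e+05 s = 2.784e+05 m = 278.4 km.

278 km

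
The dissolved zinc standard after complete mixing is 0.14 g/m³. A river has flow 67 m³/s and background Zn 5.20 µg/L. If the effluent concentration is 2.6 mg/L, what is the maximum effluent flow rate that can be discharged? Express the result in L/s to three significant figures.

3670 L/s

5.20 µg/L = 0.0052 mg/L.
Mass balance at complete mixing: C_std·(Q_w + Q_r) = Q_w·C_e + Q_r·C_b.
Rearranging, Q_w = Q_r·(C_std − C_b)/(C_e − C_std) = 67·(0.14 − 0.0052) / (2.6 − 0.14) = 3.671 m³/s.
= 3671 L/s.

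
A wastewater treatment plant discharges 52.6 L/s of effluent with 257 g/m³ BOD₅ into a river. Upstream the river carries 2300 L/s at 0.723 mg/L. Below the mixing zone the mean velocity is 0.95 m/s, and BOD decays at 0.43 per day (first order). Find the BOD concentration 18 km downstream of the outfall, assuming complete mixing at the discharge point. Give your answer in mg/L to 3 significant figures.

5.87 mg/L

52.6 L/s = 0.0526 m³/s.
2300 L/s = 2.3 m³/s.
After complete mixing, C₀ = (0.0526·257 + 2.3·0.723) / 2.353 = 6.453 mg/L.
Travel time t = 1.8e+04 m / 0.95 m/s = 1.895e+04 s = 0.2193 d.
C = 6.453·exp(−0.43·0.2193) = 6.453·0.91 = 5.872 mg/L.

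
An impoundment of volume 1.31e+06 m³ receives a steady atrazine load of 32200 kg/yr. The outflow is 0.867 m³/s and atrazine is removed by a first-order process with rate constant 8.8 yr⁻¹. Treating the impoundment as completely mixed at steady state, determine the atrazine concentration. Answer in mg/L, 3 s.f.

Outflow Q = 0.867 m³/s × 3.156e+07 s/yr = 2.736e+07 m³/yr.
Steady-state CSTR mass balance: W = Q·C + k·V·C, so C = W/(Q + kV).
Q + kV = 2.736e+07 + 8.8·1.31e+06 = 3.889e+07 m³/yr.
C = 32200/3.889e+07 = 0.000828 kg/m³ = 0.828 mg/L.

0.828 mg/L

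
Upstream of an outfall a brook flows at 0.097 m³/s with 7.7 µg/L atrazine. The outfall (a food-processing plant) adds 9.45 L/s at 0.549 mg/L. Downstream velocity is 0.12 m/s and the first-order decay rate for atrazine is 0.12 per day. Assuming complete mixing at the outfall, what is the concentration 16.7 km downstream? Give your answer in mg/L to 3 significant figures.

9.45 L/s = 0.00945 m³/s.
7.7 µg/L = 0.0077 mg/L.
After complete mixing, C₀ = (0.00945·0.549 + 0.097·0.0077) / 0.1065 = 0.05575 mg/L.
Travel time t = 1.67e+04 m / 0.12 m/s = 1.392e+05 s = 1.611 d.
C = 0.05575·exp(−0.12·1.611) = 0.05575·0.8242 = 0.04595 mg/L.

0.0460 mg/L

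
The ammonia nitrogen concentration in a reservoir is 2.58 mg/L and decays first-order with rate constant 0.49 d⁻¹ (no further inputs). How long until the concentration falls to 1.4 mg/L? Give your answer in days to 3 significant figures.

1.25 d

t = ln(C₀/C)/k = ln(2.58/1.4)/0.49 = 0.6113/0.49 = 1.248 d.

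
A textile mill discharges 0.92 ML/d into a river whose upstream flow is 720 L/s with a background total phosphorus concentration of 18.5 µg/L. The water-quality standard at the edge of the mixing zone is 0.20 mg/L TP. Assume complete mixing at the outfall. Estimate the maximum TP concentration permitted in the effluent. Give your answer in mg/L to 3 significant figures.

0.92 ML/d = 0.01065 m³/s.
720 L/s = 0.72 m³/s.
18.5 µg/L = 0.0185 mg/L.
Mass balance: 0.2·0.7306 = 0.01065·Cₑ + 0.72·0.0185.
Cₑ = (0.1461 − 0.01332) / 0.01065 = 12.47 mg/L.

12.5 mg/L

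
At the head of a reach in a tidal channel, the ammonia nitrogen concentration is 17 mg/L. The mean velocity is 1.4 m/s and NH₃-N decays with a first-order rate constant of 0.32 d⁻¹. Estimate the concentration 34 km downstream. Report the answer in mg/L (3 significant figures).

Travel time t = 34 km / 1.4 m/s = 3.4e+04/1.4 = 2.429e+04 s = 0.2811 d.
First-order decay: C = 17·exp(−0.32·0.2811) = 17·0.914 = 15.54 mg/L.

15.5 mg/L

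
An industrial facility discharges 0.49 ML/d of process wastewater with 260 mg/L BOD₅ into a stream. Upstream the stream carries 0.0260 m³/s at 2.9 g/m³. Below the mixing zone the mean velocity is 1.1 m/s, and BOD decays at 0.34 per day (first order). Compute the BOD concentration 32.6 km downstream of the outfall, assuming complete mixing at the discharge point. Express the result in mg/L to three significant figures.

43.6 mg/L

0.49 ML/d = 0.005671 m³/s.
After complete mixing, C₀ = (0.005671·260 + 0.026·2.9) / 0.03167 = 48.94 mg/L.
Travel time t = 3.26e+04 m / 1.1 m/s = 2.964e+04 s = 0.343 d.
C = 48.94·exp(−0.34·0.343) = 48.94·0.8899 = 43.55 mg/L.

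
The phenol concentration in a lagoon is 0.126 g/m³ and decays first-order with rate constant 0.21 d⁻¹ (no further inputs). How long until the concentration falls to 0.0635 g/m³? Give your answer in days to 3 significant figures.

t = ln(C₀/C)/k = ln(0.126/0.0635)/0.21 = 0.6852/0.21 = 3.263 d.

3.26 d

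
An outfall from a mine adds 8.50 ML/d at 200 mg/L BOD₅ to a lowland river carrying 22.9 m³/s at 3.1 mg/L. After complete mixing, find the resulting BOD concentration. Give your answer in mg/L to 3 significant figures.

8.50 ML/d = 0.09838 m³/s.
Conservation of mass across the mixing zone: C = (0.09838·200 + 22.9·3.1) / (0.09838 + 22.9) = 90.67/23 = 3.942 mg/L.

3.94 mg/L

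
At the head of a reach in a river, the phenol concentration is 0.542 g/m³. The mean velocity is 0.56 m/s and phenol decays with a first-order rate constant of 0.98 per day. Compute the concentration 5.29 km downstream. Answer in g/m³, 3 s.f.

Travel time t = 5.29 km / 0.56 m/s = 5290/0.56 = 9446 s = 0.1093 d.
First-order decay: C = 0.542·exp(−0.98·0.1093) = 0.542·0.8984 = 0.4869 g/m³.

0.487 g/m³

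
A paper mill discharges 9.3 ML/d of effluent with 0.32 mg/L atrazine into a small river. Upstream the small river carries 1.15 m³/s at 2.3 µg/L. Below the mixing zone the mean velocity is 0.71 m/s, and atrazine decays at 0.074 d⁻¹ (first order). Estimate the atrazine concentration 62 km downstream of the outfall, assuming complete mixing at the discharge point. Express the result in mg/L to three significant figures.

0.0274 mg/L

9.3 ML/d = 0.1076 m³/s.
2.3 µg/L = 0.0023 mg/L.
After complete mixing, C₀ = (0.1076·0.32 + 1.15·0.0023) / 1.258 = 0.02949 mg/L.
Travel time t = 6.2e+04 m / 0.71 m/s = 8.732e+04 s = 1.011 d.
C = 0.02949·exp(−0.074·1.011) = 0.02949·0.9279 = 0.02737 mg/L.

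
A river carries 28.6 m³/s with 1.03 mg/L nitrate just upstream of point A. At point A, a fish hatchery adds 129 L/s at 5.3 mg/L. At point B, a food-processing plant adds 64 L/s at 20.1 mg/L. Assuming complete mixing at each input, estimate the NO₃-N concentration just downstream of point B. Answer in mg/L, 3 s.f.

1.09 mg/L

129 L/s = 0.129 m³/s.
After input A: C = (28.6·1.03 + 0.129·5.3) / 28.73 = 1.049 mg/L.
64 L/s = 0.064 m³/s.
After input B: C = (28.73·1.049 + 0.064·20.1) / 28.79 = 1.092 mg/L.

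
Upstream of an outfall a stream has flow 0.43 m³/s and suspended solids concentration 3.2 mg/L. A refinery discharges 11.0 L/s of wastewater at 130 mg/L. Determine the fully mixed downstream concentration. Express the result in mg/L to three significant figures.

6.36 mg/L

11.0 L/s = 0.011 m³/s.
Conservation of mass across the mixing zone: C = (0.011·130 + 0.43·3.2) / (0.011 + 0.43) = 2.806/0.441 = 6.363 mg/L.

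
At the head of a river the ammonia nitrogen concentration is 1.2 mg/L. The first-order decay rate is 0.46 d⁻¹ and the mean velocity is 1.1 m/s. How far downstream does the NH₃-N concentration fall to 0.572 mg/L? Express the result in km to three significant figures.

153 km

From C = C₀·e^(−kt), t = ln(C₀/C)/k = ln(1.2/0.572)/0.46 = 0.7409/0.46 = 1.611 d.
Distance = v·t = 1.1 m/s × 1.392e+05 s = 1.531e+05 m = 153.1 km.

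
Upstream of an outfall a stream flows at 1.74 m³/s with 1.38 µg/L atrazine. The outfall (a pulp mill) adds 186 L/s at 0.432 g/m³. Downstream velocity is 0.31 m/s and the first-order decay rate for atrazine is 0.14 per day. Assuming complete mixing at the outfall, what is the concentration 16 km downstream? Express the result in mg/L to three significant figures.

0.0395 mg/L

186 L/s = 0.186 m³/s.
1.38 µg/L = 0.00138 mg/L.
After complete mixing, C₀ = (0.186·0.432 + 1.74·0.00138) / 1.926 = 0.04297 mg/L.
Travel time t = 1.6e+04 m / 0.31 m/s = 5.161e+04 s = 0.5974 d.
C = 0.04297·exp(−0.14·0.5974) = 0.04297·0.9198 = 0.03952 mg/L.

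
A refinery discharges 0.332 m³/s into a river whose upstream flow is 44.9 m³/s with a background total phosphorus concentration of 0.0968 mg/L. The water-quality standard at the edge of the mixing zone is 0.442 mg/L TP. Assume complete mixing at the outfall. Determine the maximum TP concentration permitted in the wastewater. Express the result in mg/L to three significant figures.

47.1 mg/L

Mass balance: 0.442·45.23 = 0.332·Cₑ + 44.9·0.0968.
Cₑ = (19.99 − 4.346) / 0.332 = 47.13 mg/L.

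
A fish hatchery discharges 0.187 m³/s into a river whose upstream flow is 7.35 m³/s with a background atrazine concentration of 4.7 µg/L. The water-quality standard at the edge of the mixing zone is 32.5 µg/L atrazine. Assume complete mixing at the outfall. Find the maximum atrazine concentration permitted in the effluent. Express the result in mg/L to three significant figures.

1.13 mg/L

4.7 µg/L = 0.0047 mg/L.
32.5 µg/L = 0.0325 mg/L.
Mass balance: 0.0325·7.537 = 0.187·Cₑ + 7.35·0.0047.
Cₑ = (0.245 − 0.03454) / 0.187 = 1.125 mg/L.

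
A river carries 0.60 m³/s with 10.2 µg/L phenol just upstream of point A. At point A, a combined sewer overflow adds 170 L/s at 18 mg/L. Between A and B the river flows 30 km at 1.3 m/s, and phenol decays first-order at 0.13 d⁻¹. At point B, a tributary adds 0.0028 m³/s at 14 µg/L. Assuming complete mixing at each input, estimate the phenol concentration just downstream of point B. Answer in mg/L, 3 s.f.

10.2 µg/L = 0.0102 mg/L.
170 L/s = 0.17 m³/s.
After input A: C = (0.6·0.0102 + 0.17·18) / 0.77 = 3.982 mg/L.
Over the 30 km reach to input B (t = 2.308e+04 s = 0.2671 d), decay gives C = 3.982·exp(−0.13·0.2671) = 3.846 mg/L.
14 µg/L = 0.014 mg/L.
After input B: C = (0.77·3.846 + 0.0028·0.014) / 0.7728 = 3.832 mg/L.

3.83 mg/L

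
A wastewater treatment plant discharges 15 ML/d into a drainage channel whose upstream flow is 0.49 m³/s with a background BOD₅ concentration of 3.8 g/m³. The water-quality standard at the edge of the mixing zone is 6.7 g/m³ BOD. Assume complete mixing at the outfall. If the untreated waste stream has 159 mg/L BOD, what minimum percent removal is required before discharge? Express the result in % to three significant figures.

15 ML/d = 0.1736 m³/s.
Mass balance: 6.7·0.6636 = 0.1736·Cₑ + 0.49·3.8.
Cₑ = (4.446 − 1.862) / 0.1736 = 14.88 mg/L.
Required removal = 1 − 14.88/159 = 90.64 %.

90.6 %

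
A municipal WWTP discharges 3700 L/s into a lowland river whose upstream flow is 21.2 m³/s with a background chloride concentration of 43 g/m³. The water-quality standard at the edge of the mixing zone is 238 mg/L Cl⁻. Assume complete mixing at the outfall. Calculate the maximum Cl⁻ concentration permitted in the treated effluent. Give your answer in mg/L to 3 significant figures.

3700 L/s = 3.7 m³/s.
Mass balance: 238·24.9 = 3.7·Cₑ + 21.2·43.
Cₑ = (5926 − 911.6) / 3.7 = 1355 mg/L.

1360 mg/L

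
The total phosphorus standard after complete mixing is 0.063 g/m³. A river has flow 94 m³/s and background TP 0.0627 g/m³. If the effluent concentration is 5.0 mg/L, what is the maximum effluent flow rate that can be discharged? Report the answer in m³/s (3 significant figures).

0.00571 m³/s

Mass balance at complete mixing: C_std·(Q_w + Q_r) = Q_w·C_e + Q_r·C_b.
Rearranging, Q_w = Q_r·(C_std − C_b)/(C_e − C_std) = 94·(0.063 − 0.0627) / (5 − 0.063) = 0.005712 m³/s.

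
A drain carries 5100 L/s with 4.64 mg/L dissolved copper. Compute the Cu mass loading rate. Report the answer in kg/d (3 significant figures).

5100 L/s = 5.1 m³/s.
Mass flux = Q·C = 5.1 m³/s × 4.64 g/m³ = 23.66 g/s.
= 23.66 g/s × 86.4 = 2045 kg/d.

2040 kg/d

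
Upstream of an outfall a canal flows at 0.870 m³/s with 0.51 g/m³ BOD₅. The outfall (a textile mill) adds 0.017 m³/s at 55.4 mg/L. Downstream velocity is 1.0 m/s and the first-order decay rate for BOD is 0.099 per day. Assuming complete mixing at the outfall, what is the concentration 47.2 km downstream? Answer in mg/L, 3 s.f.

After complete mixing, C₀ = (0.017·55.4 + 0.87·0.51) / 0.887 = 1.562 mg/L.
Travel time t = 4.72e+04 m / 1.0 m/s = 4.72e+04 s = 0.5463 d.
C = 1.562·exp(−0.099·0.5463) = 1.562·0.9474 = 1.48 mg/L.

1.48 mg/L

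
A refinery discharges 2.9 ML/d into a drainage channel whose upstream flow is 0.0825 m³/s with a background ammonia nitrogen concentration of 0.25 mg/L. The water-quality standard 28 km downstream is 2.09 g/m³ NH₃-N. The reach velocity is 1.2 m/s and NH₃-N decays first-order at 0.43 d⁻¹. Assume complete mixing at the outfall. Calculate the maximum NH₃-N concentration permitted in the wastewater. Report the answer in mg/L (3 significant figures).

7.50 mg/L

2.9 ML/d = 0.03356 m³/s.
Travel time to the compliance point: t = 2.8e+04/1.2 = 2.333e+04 s = 0.2701 d; decay factor exp(−0.43·0.2701) = 0.8904.
So the concentration just after mixing may be at most 2.09/0.8904 = 2.347 mg/L.
Mass balance: 2.347·0.1161 = 0.03356·Cₑ + 0.0825·0.25.
Cₑ = (0.2724 − 0.02063) / 0.03356 = 7.503 mg/L.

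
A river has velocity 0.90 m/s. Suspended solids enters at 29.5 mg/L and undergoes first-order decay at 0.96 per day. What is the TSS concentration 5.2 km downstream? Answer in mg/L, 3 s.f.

Travel time t = 5.2 km / 0.90 m/s = 5200/0.90 = 5778 s = 0.06687 d.
First-order decay: C = 29.5·exp(−0.96·0.06687) = 29.5·0.9378 = 27.67 mg/L.

27.7 mg/L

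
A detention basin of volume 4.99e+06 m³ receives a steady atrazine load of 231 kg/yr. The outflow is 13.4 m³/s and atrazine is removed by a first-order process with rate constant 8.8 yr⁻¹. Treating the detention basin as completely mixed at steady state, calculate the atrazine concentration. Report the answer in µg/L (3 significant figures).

Outflow Q = 13.4 m³/s × 3.156e+07 s/yr = 4.229e+08 m³/yr.
Steady-state CSTR mass balance: W = Q·C + k·V·C, so C = W/(Q + kV).
Q + kV = 4.229e+08 + 8.8·4.99e+06 = 4.668e+08 m³/yr.
C = 231/4.668e+08 = 4.949e-07 kg/m³ = 0.0004949 mg/L = 0.4949 µg/L.

0.495 µg/L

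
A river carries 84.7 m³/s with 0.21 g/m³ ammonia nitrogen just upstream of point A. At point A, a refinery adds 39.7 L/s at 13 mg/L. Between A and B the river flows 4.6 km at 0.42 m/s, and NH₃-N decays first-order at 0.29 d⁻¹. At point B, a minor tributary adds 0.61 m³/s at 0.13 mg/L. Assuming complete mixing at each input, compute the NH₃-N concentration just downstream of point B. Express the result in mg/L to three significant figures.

39.7 L/s = 0.0397 m³/s.
After input A: C = (84.7·0.21 + 0.0397·13) / 84.74 = 0.216 mg/L.
Over the 4.6 km reach to input B (t = 1.095e+04 s = 0.1268 d), decay gives C = 0.216·exp(−0.29·0.1268) = 0.2082 mg/L.
After input B: C = (84.74·0.2082 + 0.61·0.13) / 85.35 = 0.2076 mg/L.

0.208 mg/L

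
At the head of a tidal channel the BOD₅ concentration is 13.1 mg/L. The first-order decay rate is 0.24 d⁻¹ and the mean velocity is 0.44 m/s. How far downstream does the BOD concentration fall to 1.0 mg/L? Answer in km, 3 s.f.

408 km

From C = C₀·e^(−kt), t = ln(C₀/C)/k = ln(13.1/1.0)/0.24 = 2.573/0.24 = 10.72 d.
Distance = v·t = 0.44 m/s × 9.261e+05 s = 4.075e+05 m = 407.5 km.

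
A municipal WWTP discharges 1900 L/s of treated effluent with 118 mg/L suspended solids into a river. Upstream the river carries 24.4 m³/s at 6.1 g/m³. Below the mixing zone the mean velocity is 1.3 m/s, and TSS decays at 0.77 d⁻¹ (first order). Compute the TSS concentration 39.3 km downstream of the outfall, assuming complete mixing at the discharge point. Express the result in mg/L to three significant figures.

1900 L/s = 1.9 m³/s.
After complete mixing, C₀ = (1.9·118 + 24.4·6.1) / 26.3 = 14.18 mg/L.
Travel time t = 3.93e+04 m / 1.3 m/s = 3.023e+04 s = 0.3499 d.
C = 14.18·exp(−0.77·0.3499) = 14.18·0.7638 = 10.83 mg/L.

10.8 mg/L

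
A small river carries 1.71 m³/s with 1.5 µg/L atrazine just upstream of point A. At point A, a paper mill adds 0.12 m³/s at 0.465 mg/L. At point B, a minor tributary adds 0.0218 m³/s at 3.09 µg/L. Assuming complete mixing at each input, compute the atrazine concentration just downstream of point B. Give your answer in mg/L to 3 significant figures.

1.5 µg/L = 0.0015 mg/L.
After input A: C = (1.71·0.0015 + 0.12·0.465) / 1.83 = 0.03189 mg/L.
3.09 µg/L = 0.00309 mg/L.
After input B: C = (1.83·0.03189 + 0.0218·0.00309) / 1.852 = 0.03155 mg/L.

0.0316 mg/L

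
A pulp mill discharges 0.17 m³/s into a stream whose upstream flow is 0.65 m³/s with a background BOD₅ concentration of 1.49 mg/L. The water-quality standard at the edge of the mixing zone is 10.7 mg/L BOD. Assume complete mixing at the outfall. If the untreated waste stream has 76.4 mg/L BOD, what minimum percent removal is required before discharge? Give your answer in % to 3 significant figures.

Mass balance: 10.7·0.82 = 0.17·Cₑ + 0.65·1.49.
Cₑ = (8.774 − 0.9685) / 0.17 = 45.91 mg/L.
Required removal = 1 − 45.91/76.4 = 39.9 %.

39.9 %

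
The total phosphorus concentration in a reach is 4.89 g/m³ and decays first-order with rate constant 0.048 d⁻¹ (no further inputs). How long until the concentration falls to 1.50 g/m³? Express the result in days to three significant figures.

t = ln(C₀/C)/k = ln(4.89/1.50)/0.048 = 1.182/0.048 = 24.62 d.

24.6 d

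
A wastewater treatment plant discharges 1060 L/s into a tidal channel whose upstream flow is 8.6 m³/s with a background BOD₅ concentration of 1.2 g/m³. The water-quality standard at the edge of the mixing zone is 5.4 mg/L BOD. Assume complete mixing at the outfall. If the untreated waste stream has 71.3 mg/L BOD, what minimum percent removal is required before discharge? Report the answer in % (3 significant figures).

44.6 %

1060 L/s = 1.06 m³/s.
Mass balance: 5.4·9.66 = 1.06·Cₑ + 8.6·1.2.
Cₑ = (52.16 − 10.32) / 1.06 = 39.48 mg/L.
Required removal = 1 − 39.48/71.3 = 44.63 %.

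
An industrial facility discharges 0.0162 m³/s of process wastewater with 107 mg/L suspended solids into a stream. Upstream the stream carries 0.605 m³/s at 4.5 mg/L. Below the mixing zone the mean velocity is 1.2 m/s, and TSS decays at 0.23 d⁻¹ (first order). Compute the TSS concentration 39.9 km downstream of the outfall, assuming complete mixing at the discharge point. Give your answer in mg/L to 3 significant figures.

After complete mixing, C₀ = (0.0162·107 + 0.605·4.5) / 0.6212 = 7.173 mg/L.
Travel time t = 3.99e+04 m / 1.2 m/s = 3.325e+04 s = 0.3848 d.
C = 7.173·exp(−0.23·0.3848) = 7.173·0.9153 = 6.565 mg/L.

6.57 mg/L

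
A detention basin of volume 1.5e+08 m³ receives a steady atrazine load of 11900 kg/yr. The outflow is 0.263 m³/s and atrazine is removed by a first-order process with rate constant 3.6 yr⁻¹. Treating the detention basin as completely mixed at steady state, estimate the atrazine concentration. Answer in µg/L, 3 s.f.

Outflow Q = 0.263 m³/s × 3.156e+07 s/yr = 8.3e+06 m³/yr.
Steady-state CSTR mass balance: W = Q·C + k·V·C, so C = W/(Q + kV).
Q + kV = 8.3e+06 + 3.6·1.5e+08 = 5.483e+08 m³/yr.
C = 11900/5.483e+08 = 2.17e-05 kg/m³ = 0.0217 mg/L = 21.7 µg/L.

21.7 µg/L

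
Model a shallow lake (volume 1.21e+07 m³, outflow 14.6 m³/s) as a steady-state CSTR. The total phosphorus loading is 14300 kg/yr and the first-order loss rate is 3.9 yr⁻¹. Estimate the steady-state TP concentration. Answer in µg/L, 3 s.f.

28.2 µg/L

Outflow Q = 14.6 m³/s × 3.156e+07 s/yr = 4.607e+08 m³/yr.
Steady-state CSTR mass balance: W = Q·C + k·V·C, so C = W/(Q + kV).
Q + kV = 4.607e+08 + 3.9·1.21e+07 = 5.079e+08 m³/yr.
C = 14300/5.079e+08 = 2.815e-05 kg/m³ = 0.02815 mg/L = 28.15 µg/L.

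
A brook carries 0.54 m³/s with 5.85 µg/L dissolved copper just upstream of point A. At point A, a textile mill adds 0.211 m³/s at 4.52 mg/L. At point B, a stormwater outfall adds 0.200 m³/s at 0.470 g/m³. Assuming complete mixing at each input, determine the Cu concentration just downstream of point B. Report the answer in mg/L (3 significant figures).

5.85 µg/L = 0.00585 mg/L.
After input A: C = (0.54·0.00585 + 0.211·4.52) / 0.751 = 1.274 mg/L.
After input B: C = (0.751·1.274 + 0.2·0.47) / 0.951 = 1.105 mg/L.

1.11 mg/L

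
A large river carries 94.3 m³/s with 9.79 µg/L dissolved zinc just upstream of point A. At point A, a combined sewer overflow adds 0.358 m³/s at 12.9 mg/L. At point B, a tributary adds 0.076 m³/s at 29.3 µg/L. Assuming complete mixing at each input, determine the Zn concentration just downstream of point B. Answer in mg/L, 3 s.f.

0.0585 mg/L

9.79 µg/L = 0.00979 mg/L.
After input A: C = (94.3·0.00979 + 0.358·12.9) / 94.66 = 0.05854 mg/L.
29.3 µg/L = 0.0293 mg/L.
After input B: C = (94.66·0.05854 + 0.076·0.0293) / 94.73 = 0.05852 mg/L.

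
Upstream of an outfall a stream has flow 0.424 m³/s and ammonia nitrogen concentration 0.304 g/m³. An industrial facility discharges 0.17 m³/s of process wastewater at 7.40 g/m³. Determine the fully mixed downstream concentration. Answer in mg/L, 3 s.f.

Conservation of mass across the mixing zone: C = (0.17·7.4 + 0.424·0.304) / (0.17 + 0.424) = 1.387/0.594 = 2.335 mg/L.

2.33 mg/L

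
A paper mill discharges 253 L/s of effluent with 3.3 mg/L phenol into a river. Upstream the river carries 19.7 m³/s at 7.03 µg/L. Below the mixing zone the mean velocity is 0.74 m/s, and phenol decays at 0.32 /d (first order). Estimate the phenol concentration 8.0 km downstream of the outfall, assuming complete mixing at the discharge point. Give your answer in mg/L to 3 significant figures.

0.0469 mg/L

253 L/s = 0.253 m³/s.
7.03 µg/L = 0.00703 mg/L.
After complete mixing, C₀ = (0.253·3.3 + 19.7·0.00703) / 19.95 = 0.04878 mg/L.
Travel time t = 8000 m / 0.74 m/s = 1.081e+04 s = 0.1251 d.
C = 0.04878·exp(−0.32·0.1251) = 0.04878·0.9608 = 0.04687 mg/L.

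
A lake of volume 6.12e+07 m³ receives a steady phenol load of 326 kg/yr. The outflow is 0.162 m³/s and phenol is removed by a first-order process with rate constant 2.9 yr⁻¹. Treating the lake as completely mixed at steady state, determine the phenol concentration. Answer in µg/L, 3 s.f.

Outflow Q = 0.162 m³/s × 3.156e+07 s/yr = 5.112e+06 m³/yr.
Steady-state CSTR mass balance: W = Q·C + k·V·C, so C = W/(Q + kV).
Q + kV = 5.112e+06 + 2.9·6.12e+07 = 1.826e+08 m³/yr.
C = 326/1.826e+08 = 1.785e-06 kg/m³ = 0.001785 mg/L = 1.785 µg/L.

1.79 µg/L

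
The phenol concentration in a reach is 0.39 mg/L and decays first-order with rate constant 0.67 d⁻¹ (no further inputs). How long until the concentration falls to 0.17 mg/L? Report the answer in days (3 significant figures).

t = ln(C₀/C)/k = ln(0.39/0.17)/0.67 = 0.8303/0.67 = 1.239 d.

1.24 d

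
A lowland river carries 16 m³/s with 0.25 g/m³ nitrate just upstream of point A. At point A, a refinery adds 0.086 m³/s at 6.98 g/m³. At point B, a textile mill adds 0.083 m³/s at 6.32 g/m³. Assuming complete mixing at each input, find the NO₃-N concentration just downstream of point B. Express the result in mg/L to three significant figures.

0.317 mg/L

After input A: C = (16·0.25 + 0.086·6.98) / 16.09 = 0.286 mg/L.
After input B: C = (16.09·0.286 + 0.083·6.32) / 16.17 = 0.317 mg/L.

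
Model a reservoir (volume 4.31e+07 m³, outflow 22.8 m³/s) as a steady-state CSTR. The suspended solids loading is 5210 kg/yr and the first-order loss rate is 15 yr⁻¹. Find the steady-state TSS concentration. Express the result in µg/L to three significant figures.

3.81 µg/L

Outflow Q = 22.8 m³/s × 3.156e+07 s/yr = 7.195e+08 m³/yr.
Steady-state CSTR mass balance: W = Q·C + k·V·C, so C = W/(Q + kV).
Q + kV = 7.195e+08 + 15·4.31e+07 = 1.366e+09 m³/yr.
C = 5210/1.366e+09 = 3.814e-06 kg/m³ = 0.003814 mg/L = 3.814 µg/L.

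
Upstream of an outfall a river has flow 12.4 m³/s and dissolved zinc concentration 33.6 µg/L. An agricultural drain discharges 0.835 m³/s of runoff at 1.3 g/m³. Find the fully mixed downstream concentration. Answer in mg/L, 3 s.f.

33.6 µg/L = 0.0336 mg/L.
Flow-weighted mixing gives C = (0.835·1.3 + 12.4·0.0336) / (0.835 + 12.4) = 1.502/13.23 = 0.1135 mg/L.

0.113 mg/L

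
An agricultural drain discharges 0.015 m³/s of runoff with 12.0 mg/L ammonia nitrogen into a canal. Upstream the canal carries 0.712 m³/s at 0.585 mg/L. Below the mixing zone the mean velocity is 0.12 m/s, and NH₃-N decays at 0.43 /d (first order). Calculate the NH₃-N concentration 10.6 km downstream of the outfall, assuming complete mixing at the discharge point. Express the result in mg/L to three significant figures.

After complete mixing, C₀ = (0.015·12 + 0.712·0.585) / 0.727 = 0.8205 mg/L.
Travel time t = 1.06e+04 m / 0.12 m/s = 8.833e+04 s = 1.022 d.
C = 0.8205·exp(−0.43·1.022) = 0.8205·0.6443 = 0.5286 mg/L.

0.529 mg/L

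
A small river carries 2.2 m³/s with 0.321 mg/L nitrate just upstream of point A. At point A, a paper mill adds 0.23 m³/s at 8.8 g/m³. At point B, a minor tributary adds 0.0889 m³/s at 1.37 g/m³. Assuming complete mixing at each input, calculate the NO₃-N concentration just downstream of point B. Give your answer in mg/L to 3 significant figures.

1.13 mg/L

After input A: C = (2.2·0.321 + 0.23·8.8) / 2.43 = 1.124 mg/L.
After input B: C = (2.43·1.124 + 0.0889·1.37) / 2.519 = 1.132 mg/L.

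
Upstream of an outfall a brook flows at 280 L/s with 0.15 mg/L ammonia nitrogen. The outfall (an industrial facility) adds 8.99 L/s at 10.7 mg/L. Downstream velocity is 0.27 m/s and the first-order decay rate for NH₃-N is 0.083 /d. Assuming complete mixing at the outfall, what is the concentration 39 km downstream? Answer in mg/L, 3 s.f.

8.99 L/s = 0.00899 m³/s.
280 L/s = 0.28 m³/s.
After complete mixing, C₀ = (0.00899·10.7 + 0.28·0.15) / 0.289 = 0.4782 mg/L.
Travel time t = 3.9e+04 m / 0.27 m/s = 1.444e+05 s = 1.672 d.
C = 0.4782·exp(−0.083·1.672) = 0.4782·0.8704 = 0.4162 mg/L.

0.416 mg/L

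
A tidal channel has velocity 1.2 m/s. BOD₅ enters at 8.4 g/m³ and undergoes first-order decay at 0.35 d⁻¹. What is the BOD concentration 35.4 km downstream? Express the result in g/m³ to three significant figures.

Travel time t = 35.4 km / 1.2 m/s = 3.54e+04/1.2 = 2.95e+04 s = 0.3414 d.
First-order decay: C = 8.4·exp(−0.35·0.3414) = 8.4·0.8874 = 7.454 g/m³.

7.45 g/m³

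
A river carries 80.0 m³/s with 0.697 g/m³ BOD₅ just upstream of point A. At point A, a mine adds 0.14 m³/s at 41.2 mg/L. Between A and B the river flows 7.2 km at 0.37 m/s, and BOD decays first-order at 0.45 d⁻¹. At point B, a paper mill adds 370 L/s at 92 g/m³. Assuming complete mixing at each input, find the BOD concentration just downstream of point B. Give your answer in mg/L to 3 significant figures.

1.11 mg/L

After input A: C = (80·0.697 + 0.14·41.2) / 80.14 = 0.7678 mg/L.
Over the 7.2 km reach to input B (t = 1.946e+04 s = 0.2252 d), decay gives C = 0.7678·exp(−0.45·0.2252) = 0.6938 mg/L.
370 L/s = 0.37 m³/s.
After input B: C = (80.14·0.6938 + 0.37·92) / 80.51 = 1.113 mg/L.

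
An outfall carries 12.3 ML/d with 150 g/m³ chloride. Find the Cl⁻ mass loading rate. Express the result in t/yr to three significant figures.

674 t/yr

12.3 ML/d = 0.1424 m³/s.
Mass flux = Q·C = 0.1424 m³/s × 150 g/m³ = 21.35 g/s.
= 21.35 g/s × 31.56 = 673.9 t/yr.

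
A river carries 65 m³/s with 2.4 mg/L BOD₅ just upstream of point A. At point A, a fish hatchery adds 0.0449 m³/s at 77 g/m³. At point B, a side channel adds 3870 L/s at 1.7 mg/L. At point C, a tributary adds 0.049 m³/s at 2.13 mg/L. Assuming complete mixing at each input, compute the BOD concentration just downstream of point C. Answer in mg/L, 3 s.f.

After input A: C = (65·2.4 + 0.0449·77) / 65.04 = 2.451 mg/L.
3870 L/s = 3.87 m³/s.
After input B: C = (65.04·2.451 + 3.87·1.7) / 68.91 = 2.409 mg/L.
After input C: C = (68.91·2.409 + 0.049·2.13) / 68.96 = 2.409 mg/L.

2.41 mg/L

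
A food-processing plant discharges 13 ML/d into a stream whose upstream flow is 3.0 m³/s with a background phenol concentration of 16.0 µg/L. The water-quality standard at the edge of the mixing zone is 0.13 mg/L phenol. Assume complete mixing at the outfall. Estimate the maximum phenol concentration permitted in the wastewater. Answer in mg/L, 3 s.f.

13 ML/d = 0.1505 m³/s.
16.0 µg/L = 0.016 mg/L.
Mass balance: 0.13·3.15 = 0.1505·Cₑ + 3·0.016.
Cₑ = (0.4096 − 0.048) / 0.1505 = 2.403 mg/L.

2.40 mg/L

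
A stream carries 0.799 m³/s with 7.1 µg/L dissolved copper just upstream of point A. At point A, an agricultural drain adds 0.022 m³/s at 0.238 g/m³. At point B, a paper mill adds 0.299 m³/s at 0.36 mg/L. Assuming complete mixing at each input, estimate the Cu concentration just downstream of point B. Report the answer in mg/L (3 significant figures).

7.1 µg/L = 0.0071 mg/L.
After input A: C = (0.799·0.0071 + 0.022·0.238) / 0.821 = 0.01329 mg/L.
After input B: C = (0.821·0.01329 + 0.299·0.36) / 1.12 = 0.1058 mg/L.

0.106 mg/L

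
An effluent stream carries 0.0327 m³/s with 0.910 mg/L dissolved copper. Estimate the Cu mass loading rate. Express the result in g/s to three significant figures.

0.0298 g/s

Mass flux = Q·C = 0.0327 m³/s × 0.91 g/m³ = 0.02976 g/s.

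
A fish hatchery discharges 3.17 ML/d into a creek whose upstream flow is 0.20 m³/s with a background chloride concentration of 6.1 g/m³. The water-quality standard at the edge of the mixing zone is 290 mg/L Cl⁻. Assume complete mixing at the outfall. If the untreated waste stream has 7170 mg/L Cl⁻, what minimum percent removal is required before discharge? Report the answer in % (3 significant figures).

74.4 %

3.17 ML/d = 0.03669 m³/s.
Mass balance: 290·0.2367 = 0.03669·Cₑ + 0.2·6.1.
Cₑ = (68.64 − 1.22) / 0.03669 = 1838 mg/L.
Required removal = 1 − 1838/7170 = 74.37 %.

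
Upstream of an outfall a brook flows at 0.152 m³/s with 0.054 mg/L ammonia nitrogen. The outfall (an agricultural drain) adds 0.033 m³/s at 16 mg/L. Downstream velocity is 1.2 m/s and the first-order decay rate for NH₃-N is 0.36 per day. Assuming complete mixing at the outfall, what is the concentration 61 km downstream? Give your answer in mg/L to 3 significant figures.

2.35 mg/L

After complete mixing, C₀ = (0.033·16 + 0.152·0.054) / 0.185 = 2.898 mg/L.
Travel time t = 6.1e+04 m / 1.2 m/s = 5.083e+04 s = 0.5883 d.
C = 2.898·exp(−0.36·0.5883) = 2.898·0.8091 = 2.345 mg/L.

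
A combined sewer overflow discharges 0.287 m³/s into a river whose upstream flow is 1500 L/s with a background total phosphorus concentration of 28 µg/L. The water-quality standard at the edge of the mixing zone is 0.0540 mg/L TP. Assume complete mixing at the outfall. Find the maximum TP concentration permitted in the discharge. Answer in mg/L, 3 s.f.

0.190 mg/L

1500 L/s = 1.5 m³/s.
28 µg/L = 0.028 mg/L.
Mass balance: 0.054·1.787 = 0.287·Cₑ + 1.5·0.028.
Cₑ = (0.0965 − 0.042) / 0.287 = 0.1899 mg/L.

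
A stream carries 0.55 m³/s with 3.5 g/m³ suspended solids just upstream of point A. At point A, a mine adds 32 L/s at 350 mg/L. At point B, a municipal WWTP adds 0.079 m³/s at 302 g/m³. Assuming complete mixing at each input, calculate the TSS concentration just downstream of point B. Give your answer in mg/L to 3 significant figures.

32 L/s = 0.032 m³/s.
After input A: C = (0.55·3.5 + 0.032·350) / 0.582 = 22.55 mg/L.
After input B: C = (0.582·22.55 + 0.079·302) / 0.661 = 55.95 mg/L.

56.0 mg/L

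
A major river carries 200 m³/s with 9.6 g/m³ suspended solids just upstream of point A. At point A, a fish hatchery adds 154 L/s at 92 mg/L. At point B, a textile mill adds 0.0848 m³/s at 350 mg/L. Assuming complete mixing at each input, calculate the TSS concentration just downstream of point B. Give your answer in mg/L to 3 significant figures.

9.81 mg/L

154 L/s = 0.154 m³/s.
After input A: C = (200·9.6 + 0.154·92) / 200.2 = 9.663 mg/L.
After input B: C = (200.2·9.663 + 0.0848·350) / 200.2 = 9.808 mg/L.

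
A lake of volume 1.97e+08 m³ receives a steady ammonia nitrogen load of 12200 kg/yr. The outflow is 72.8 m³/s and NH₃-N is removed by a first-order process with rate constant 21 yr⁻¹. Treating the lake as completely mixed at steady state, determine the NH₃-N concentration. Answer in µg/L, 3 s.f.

1.90 µg/L

Outflow Q = 72.8 m³/s × 3.156e+07 s/yr = 2.297e+09 m³/yr.
Steady-state CSTR mass balance: W = Q·C + k·V·C, so C = W/(Q + kV).
Q + kV = 2.297e+09 + 21·1.97e+08 = 6.434e+09 m³/yr.
C = 12200/6.434e+09 = 1.896e-06 kg/m³ = 0.001896 mg/L = 1.896 µg/L.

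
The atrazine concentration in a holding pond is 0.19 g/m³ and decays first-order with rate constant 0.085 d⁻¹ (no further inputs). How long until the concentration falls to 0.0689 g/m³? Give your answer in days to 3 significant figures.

t = ln(C₀/C)/k = ln(0.19/0.0689)/0.085 = 1.014/0.085 = 11.93 d.

11.9 d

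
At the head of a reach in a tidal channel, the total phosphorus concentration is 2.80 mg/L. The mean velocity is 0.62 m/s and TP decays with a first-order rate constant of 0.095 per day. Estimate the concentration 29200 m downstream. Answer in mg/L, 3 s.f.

2.66 mg/L

Travel time t = 29200 m / 0.62 m/s = 2.92e+04/0.62 = 4.71e+04 s = 0.5451 d.
First-order decay: C = 2.80·exp(−0.095·0.5451) = 2.80·0.9495 = 2.659 mg/L.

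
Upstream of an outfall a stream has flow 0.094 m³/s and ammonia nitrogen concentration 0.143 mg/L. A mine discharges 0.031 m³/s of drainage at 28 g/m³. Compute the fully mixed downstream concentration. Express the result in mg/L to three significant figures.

7.05 mg/L

Flow-weighted mixing gives C = (0.031·28 + 0.094·0.143) / (0.031 + 0.094) = 0.8814/0.125 = 7.052 mg/L.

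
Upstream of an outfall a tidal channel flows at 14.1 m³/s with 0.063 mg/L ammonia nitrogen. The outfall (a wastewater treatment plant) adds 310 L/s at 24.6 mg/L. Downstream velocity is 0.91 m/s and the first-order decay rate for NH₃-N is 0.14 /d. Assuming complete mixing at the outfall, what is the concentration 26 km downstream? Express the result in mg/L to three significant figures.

310 L/s = 0.31 m³/s.
After complete mixing, C₀ = (0.31·24.6 + 14.1·0.063) / 14.41 = 0.5909 mg/L.
Travel time t = 2.6e+04 m / 0.91 m/s = 2.857e+04 s = 0.3307 d.
C = 0.5909·exp(−0.14·0.3307) = 0.5909·0.9548 = 0.5641 mg/L.

0.564 mg/L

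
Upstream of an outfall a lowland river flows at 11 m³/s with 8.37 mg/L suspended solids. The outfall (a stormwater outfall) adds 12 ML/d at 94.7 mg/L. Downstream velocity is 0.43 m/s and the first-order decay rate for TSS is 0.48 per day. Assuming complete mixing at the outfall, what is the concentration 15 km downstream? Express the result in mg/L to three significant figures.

7.78 mg/L

12 ML/d = 0.1389 m³/s.
After complete mixing, C₀ = (0.1389·94.7 + 11·8.37) / 11.14 = 9.446 mg/L.
Travel time t = 1.5e+04 m / 0.43 m/s = 3.488e+04 s = 0.4037 d.
C = 9.446·exp(−0.48·0.4037) = 9.446·0.8238 = 7.782 mg/L.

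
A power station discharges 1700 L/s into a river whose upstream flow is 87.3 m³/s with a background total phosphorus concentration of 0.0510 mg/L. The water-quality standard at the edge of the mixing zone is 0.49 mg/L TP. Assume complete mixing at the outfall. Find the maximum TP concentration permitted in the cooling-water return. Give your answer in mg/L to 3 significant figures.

23.0 mg/L

1700 L/s = 1.7 m³/s.
Mass balance: 0.49·89 = 1.7·Cₑ + 87.3·0.051.
Cₑ = (43.61 − 4.452) / 1.7 = 23.03 mg/L.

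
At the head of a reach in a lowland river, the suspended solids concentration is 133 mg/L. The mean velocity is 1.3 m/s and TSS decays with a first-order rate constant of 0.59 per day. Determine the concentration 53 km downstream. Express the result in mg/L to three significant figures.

101 mg/L

Travel time t = 53 km / 1.3 m/s = 5.3e+04/1.3 = 4.077e+04 s = 0.4719 d.
First-order decay: C = 133·exp(−0.59·0.4719) = 133·0.757 = 100.7 mg/L.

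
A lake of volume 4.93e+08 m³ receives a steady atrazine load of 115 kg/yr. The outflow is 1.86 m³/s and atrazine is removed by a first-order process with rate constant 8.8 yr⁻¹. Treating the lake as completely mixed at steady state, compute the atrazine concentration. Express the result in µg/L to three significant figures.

Outflow Q = 1.86 m³/s × 3.156e+07 s/yr = 5.87e+07 m³/yr.
Steady-state CSTR mass balance: W = Q·C + k·V·C, so C = W/(Q + kV).
Q + kV = 5.87e+07 + 8.8·4.93e+08 = 4.397e+09 m³/yr.
C = 115/4.397e+09 = 2.615e-08 kg/m³ = 2.615e-05 mg/L = 0.02615 µg/L.

0.0262 µg/L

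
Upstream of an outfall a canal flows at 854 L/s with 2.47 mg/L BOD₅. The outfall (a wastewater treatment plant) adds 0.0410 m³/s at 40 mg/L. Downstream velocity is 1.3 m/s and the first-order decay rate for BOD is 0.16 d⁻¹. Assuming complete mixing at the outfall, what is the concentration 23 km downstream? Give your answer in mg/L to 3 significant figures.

4.05 mg/L

854 L/s = 0.854 m³/s.
After complete mixing, C₀ = (0.041·40 + 0.854·2.47) / 0.895 = 4.189 mg/L.
Travel time t = 2.3e+04 m / 1.3 m/s = 1.769e+04 s = 0.2048 d.
C = 4.189·exp(−0.16·0.2048) = 4.189·0.9678 = 4.054 mg/L.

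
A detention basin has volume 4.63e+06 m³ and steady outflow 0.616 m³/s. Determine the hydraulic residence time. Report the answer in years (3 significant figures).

0.238 yr

Q = 0.616 m³/s × 3.156e+07 s/yr = 1.944e+07 m³/yr.
Hydraulic residence time τ = V/Q = 4.63e+06/1.944e+07 = 0.2382 yr.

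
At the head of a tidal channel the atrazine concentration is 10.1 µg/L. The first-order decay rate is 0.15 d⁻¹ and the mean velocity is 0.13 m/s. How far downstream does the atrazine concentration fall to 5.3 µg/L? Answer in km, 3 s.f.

48.3 km

From C = C₀·e^(−kt), t = ln(C₀/C)/k = ln(10.1/5.3)/0.15 = 0.6448/0.15 = 4.299 d.
Distance = v·t = 0.13 m/s × 3.714e+05 s = 4.828e+04 m = 48.28 km.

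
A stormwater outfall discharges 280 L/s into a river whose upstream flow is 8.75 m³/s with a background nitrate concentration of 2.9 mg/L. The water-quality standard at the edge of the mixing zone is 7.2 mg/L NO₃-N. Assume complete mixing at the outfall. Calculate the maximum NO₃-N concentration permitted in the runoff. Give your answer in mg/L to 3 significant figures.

280 L/s = 0.28 m³/s.
Mass balance: 7.2·9.03 = 0.28·Cₑ + 8.75·2.9.
Cₑ = (65.02 − 25.38) / 0.28 = 141.6 mg/L.

142 mg/L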